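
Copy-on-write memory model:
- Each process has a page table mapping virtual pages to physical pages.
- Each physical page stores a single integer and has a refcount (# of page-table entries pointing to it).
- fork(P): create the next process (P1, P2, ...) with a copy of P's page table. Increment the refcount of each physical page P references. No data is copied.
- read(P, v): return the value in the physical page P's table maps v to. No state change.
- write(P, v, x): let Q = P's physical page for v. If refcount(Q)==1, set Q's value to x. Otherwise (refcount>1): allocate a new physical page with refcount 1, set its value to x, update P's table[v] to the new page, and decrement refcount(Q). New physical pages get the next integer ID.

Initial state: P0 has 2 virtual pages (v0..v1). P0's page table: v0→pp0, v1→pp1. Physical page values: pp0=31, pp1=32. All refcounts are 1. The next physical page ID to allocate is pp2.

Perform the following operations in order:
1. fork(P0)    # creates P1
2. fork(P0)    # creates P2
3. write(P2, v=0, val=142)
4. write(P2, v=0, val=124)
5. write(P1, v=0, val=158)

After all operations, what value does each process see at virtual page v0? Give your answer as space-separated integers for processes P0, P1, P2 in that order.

Op 1: fork(P0) -> P1. 2 ppages; refcounts: pp0:2 pp1:2
Op 2: fork(P0) -> P2. 2 ppages; refcounts: pp0:3 pp1:3
Op 3: write(P2, v0, 142). refcount(pp0)=3>1 -> COPY to pp2. 3 ppages; refcounts: pp0:2 pp1:3 pp2:1
Op 4: write(P2, v0, 124). refcount(pp2)=1 -> write in place. 3 ppages; refcounts: pp0:2 pp1:3 pp2:1
Op 5: write(P1, v0, 158). refcount(pp0)=2>1 -> COPY to pp3. 4 ppages; refcounts: pp0:1 pp1:3 pp2:1 pp3:1
P0: v0 -> pp0 = 31
P1: v0 -> pp3 = 158
P2: v0 -> pp2 = 124

Answer: 31 158 124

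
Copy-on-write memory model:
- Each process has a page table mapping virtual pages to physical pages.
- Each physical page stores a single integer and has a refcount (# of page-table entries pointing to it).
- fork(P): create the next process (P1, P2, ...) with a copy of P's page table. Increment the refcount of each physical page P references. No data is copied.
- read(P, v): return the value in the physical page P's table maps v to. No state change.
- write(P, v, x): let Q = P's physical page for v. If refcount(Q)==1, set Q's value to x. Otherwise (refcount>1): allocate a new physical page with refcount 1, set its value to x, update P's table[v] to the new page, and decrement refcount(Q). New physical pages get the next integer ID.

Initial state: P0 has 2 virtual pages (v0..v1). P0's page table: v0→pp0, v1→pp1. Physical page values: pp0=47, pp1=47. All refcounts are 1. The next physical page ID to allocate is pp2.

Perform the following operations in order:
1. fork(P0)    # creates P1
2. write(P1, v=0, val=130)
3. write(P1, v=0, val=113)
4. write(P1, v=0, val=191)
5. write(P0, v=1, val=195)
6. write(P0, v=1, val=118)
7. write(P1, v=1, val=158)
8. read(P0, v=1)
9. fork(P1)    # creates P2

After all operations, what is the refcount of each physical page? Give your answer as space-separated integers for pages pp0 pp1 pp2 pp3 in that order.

Answer: 1 2 2 1

Derivation:
Op 1: fork(P0) -> P1. 2 ppages; refcounts: pp0:2 pp1:2
Op 2: write(P1, v0, 130). refcount(pp0)=2>1 -> COPY to pp2. 3 ppages; refcounts: pp0:1 pp1:2 pp2:1
Op 3: write(P1, v0, 113). refcount(pp2)=1 -> write in place. 3 ppages; refcounts: pp0:1 pp1:2 pp2:1
Op 4: write(P1, v0, 191). refcount(pp2)=1 -> write in place. 3 ppages; refcounts: pp0:1 pp1:2 pp2:1
Op 5: write(P0, v1, 195). refcount(pp1)=2>1 -> COPY to pp3. 4 ppages; refcounts: pp0:1 pp1:1 pp2:1 pp3:1
Op 6: write(P0, v1, 118). refcount(pp3)=1 -> write in place. 4 ppages; refcounts: pp0:1 pp1:1 pp2:1 pp3:1
Op 7: write(P1, v1, 158). refcount(pp1)=1 -> write in place. 4 ppages; refcounts: pp0:1 pp1:1 pp2:1 pp3:1
Op 8: read(P0, v1) -> 118. No state change.
Op 9: fork(P1) -> P2. 4 ppages; refcounts: pp0:1 pp1:2 pp2:2 pp3:1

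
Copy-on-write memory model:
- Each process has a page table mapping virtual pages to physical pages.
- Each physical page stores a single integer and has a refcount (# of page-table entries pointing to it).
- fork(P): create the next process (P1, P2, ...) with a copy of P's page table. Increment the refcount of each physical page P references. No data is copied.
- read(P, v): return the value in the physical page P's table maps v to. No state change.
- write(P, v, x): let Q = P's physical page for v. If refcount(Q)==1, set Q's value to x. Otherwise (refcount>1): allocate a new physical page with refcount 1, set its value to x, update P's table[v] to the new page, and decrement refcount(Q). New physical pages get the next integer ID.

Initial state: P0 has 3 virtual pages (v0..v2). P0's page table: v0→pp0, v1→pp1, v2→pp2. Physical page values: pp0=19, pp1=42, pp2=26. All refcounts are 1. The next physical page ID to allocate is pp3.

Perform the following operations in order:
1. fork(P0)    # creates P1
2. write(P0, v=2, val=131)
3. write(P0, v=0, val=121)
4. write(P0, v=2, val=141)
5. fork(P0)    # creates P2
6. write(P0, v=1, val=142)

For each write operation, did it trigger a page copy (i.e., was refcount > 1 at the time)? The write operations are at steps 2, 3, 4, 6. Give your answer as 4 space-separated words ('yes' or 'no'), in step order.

Op 1: fork(P0) -> P1. 3 ppages; refcounts: pp0:2 pp1:2 pp2:2
Op 2: write(P0, v2, 131). refcount(pp2)=2>1 -> COPY to pp3. 4 ppages; refcounts: pp0:2 pp1:2 pp2:1 pp3:1
Op 3: write(P0, v0, 121). refcount(pp0)=2>1 -> COPY to pp4. 5 ppages; refcounts: pp0:1 pp1:2 pp2:1 pp3:1 pp4:1
Op 4: write(P0, v2, 141). refcount(pp3)=1 -> write in place. 5 ppages; refcounts: pp0:1 pp1:2 pp2:1 pp3:1 pp4:1
Op 5: fork(P0) -> P2. 5 ppages; refcounts: pp0:1 pp1:3 pp2:1 pp3:2 pp4:2
Op 6: write(P0, v1, 142). refcount(pp1)=3>1 -> COPY to pp5. 6 ppages; refcounts: pp0:1 pp1:2 pp2:1 pp3:2 pp4:2 pp5:1

yes yes no yes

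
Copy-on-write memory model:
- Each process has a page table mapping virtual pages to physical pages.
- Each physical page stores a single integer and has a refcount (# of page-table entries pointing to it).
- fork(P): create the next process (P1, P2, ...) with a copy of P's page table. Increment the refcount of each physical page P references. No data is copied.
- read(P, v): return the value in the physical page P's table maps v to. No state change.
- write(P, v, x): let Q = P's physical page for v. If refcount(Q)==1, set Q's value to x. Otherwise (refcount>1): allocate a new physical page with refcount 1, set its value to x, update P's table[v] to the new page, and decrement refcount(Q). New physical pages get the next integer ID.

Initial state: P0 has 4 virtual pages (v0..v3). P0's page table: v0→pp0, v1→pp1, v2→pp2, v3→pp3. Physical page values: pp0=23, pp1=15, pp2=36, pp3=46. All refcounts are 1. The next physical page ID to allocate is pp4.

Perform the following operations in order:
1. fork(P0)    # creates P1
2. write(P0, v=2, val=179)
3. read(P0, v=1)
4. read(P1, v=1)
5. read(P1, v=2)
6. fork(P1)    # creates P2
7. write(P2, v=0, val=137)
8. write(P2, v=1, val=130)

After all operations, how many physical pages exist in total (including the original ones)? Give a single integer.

Op 1: fork(P0) -> P1. 4 ppages; refcounts: pp0:2 pp1:2 pp2:2 pp3:2
Op 2: write(P0, v2, 179). refcount(pp2)=2>1 -> COPY to pp4. 5 ppages; refcounts: pp0:2 pp1:2 pp2:1 pp3:2 pp4:1
Op 3: read(P0, v1) -> 15. No state change.
Op 4: read(P1, v1) -> 15. No state change.
Op 5: read(P1, v2) -> 36. No state change.
Op 6: fork(P1) -> P2. 5 ppages; refcounts: pp0:3 pp1:3 pp2:2 pp3:3 pp4:1
Op 7: write(P2, v0, 137). refcount(pp0)=3>1 -> COPY to pp5. 6 ppages; refcounts: pp0:2 pp1:3 pp2:2 pp3:3 pp4:1 pp5:1
Op 8: write(P2, v1, 130). refcount(pp1)=3>1 -> COPY to pp6. 7 ppages; refcounts: pp0:2 pp1:2 pp2:2 pp3:3 pp4:1 pp5:1 pp6:1

Answer: 7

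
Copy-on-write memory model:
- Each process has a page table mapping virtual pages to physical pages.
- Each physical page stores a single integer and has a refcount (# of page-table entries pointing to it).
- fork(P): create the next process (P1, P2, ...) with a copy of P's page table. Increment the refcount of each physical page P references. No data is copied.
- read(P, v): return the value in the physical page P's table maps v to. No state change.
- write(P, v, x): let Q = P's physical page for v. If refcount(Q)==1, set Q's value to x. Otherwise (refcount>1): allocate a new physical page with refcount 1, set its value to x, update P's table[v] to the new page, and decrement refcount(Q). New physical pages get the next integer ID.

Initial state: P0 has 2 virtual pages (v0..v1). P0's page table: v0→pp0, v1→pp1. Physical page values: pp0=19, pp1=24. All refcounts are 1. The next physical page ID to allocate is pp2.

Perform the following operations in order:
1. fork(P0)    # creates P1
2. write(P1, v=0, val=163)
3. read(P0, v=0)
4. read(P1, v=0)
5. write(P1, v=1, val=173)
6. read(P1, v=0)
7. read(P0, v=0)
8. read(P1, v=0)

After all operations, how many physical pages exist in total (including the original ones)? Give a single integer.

Op 1: fork(P0) -> P1. 2 ppages; refcounts: pp0:2 pp1:2
Op 2: write(P1, v0, 163). refcount(pp0)=2>1 -> COPY to pp2. 3 ppages; refcounts: pp0:1 pp1:2 pp2:1
Op 3: read(P0, v0) -> 19. No state change.
Op 4: read(P1, v0) -> 163. No state change.
Op 5: write(P1, v1, 173). refcount(pp1)=2>1 -> COPY to pp3. 4 ppages; refcounts: pp0:1 pp1:1 pp2:1 pp3:1
Op 6: read(P1, v0) -> 163. No state change.
Op 7: read(P0, v0) -> 19. No state change.
Op 8: read(P1, v0) -> 163. No state change.

Answer: 4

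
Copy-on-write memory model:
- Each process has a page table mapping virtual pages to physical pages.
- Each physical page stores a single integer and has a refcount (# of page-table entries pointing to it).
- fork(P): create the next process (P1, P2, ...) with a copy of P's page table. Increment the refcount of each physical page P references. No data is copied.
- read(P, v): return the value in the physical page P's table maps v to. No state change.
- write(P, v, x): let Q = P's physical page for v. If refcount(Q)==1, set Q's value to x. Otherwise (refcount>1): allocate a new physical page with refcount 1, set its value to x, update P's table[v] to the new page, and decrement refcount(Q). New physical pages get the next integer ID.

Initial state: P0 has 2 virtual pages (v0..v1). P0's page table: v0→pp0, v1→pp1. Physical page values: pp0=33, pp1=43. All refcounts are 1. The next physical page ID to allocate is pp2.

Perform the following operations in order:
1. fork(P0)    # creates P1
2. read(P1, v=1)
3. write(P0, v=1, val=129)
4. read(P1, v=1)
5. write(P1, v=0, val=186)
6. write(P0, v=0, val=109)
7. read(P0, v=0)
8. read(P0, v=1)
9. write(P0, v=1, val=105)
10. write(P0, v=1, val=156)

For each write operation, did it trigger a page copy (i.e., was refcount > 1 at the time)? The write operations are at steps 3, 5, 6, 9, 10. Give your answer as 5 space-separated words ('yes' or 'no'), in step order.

Op 1: fork(P0) -> P1. 2 ppages; refcounts: pp0:2 pp1:2
Op 2: read(P1, v1) -> 43. No state change.
Op 3: write(P0, v1, 129). refcount(pp1)=2>1 -> COPY to pp2. 3 ppages; refcounts: pp0:2 pp1:1 pp2:1
Op 4: read(P1, v1) -> 43. No state change.
Op 5: write(P1, v0, 186). refcount(pp0)=2>1 -> COPY to pp3. 4 ppages; refcounts: pp0:1 pp1:1 pp2:1 pp3:1
Op 6: write(P0, v0, 109). refcount(pp0)=1 -> write in place. 4 ppages; refcounts: pp0:1 pp1:1 pp2:1 pp3:1
Op 7: read(P0, v0) -> 109. No state change.
Op 8: read(P0, v1) -> 129. No state change.
Op 9: write(P0, v1, 105). refcount(pp2)=1 -> write in place. 4 ppages; refcounts: pp0:1 pp1:1 pp2:1 pp3:1
Op 10: write(P0, v1, 156). refcount(pp2)=1 -> write in place. 4 ppages; refcounts: pp0:1 pp1:1 pp2:1 pp3:1

yes yes no no no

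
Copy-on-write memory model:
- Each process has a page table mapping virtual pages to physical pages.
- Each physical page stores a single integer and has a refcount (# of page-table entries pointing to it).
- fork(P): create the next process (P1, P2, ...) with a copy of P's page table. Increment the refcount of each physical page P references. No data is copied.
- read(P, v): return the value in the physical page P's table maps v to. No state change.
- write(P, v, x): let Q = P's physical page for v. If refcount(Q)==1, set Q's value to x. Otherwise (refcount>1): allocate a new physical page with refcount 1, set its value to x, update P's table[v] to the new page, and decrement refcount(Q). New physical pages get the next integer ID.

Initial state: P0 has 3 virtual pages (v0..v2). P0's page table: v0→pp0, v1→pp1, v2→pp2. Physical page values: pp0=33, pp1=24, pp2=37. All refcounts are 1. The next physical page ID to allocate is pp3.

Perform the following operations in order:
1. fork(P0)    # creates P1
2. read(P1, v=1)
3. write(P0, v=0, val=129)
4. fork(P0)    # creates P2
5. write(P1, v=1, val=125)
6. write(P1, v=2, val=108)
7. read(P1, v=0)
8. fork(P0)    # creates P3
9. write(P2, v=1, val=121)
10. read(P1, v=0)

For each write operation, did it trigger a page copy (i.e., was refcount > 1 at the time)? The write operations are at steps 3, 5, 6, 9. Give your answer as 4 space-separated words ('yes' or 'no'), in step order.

Op 1: fork(P0) -> P1. 3 ppages; refcounts: pp0:2 pp1:2 pp2:2
Op 2: read(P1, v1) -> 24. No state change.
Op 3: write(P0, v0, 129). refcount(pp0)=2>1 -> COPY to pp3. 4 ppages; refcounts: pp0:1 pp1:2 pp2:2 pp3:1
Op 4: fork(P0) -> P2. 4 ppages; refcounts: pp0:1 pp1:3 pp2:3 pp3:2
Op 5: write(P1, v1, 125). refcount(pp1)=3>1 -> COPY to pp4. 5 ppages; refcounts: pp0:1 pp1:2 pp2:3 pp3:2 pp4:1
Op 6: write(P1, v2, 108). refcount(pp2)=3>1 -> COPY to pp5. 6 ppages; refcounts: pp0:1 pp1:2 pp2:2 pp3:2 pp4:1 pp5:1
Op 7: read(P1, v0) -> 33. No state change.
Op 8: fork(P0) -> P3. 6 ppages; refcounts: pp0:1 pp1:3 pp2:3 pp3:3 pp4:1 pp5:1
Op 9: write(P2, v1, 121). refcount(pp1)=3>1 -> COPY to pp6. 7 ppages; refcounts: pp0:1 pp1:2 pp2:3 pp3:3 pp4:1 pp5:1 pp6:1
Op 10: read(P1, v0) -> 33. No state change.

yes yes yes yes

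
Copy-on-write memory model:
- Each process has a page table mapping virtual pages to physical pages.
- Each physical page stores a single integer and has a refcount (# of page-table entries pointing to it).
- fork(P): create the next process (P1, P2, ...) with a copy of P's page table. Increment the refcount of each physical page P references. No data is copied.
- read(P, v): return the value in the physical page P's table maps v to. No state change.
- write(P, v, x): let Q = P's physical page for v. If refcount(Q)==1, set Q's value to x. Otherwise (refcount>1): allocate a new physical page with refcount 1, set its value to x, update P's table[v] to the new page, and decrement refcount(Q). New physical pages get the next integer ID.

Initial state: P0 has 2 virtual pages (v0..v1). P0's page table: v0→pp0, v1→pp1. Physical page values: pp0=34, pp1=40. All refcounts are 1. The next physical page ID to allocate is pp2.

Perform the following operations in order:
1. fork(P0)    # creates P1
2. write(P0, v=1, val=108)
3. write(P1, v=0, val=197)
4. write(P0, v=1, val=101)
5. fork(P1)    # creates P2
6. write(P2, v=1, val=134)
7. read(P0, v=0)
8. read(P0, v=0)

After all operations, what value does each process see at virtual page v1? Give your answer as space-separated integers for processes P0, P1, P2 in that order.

Answer: 101 40 134

Derivation:
Op 1: fork(P0) -> P1. 2 ppages; refcounts: pp0:2 pp1:2
Op 2: write(P0, v1, 108). refcount(pp1)=2>1 -> COPY to pp2. 3 ppages; refcounts: pp0:2 pp1:1 pp2:1
Op 3: write(P1, v0, 197). refcount(pp0)=2>1 -> COPY to pp3. 4 ppages; refcounts: pp0:1 pp1:1 pp2:1 pp3:1
Op 4: write(P0, v1, 101). refcount(pp2)=1 -> write in place. 4 ppages; refcounts: pp0:1 pp1:1 pp2:1 pp3:1
Op 5: fork(P1) -> P2. 4 ppages; refcounts: pp0:1 pp1:2 pp2:1 pp3:2
Op 6: write(P2, v1, 134). refcount(pp1)=2>1 -> COPY to pp4. 5 ppages; refcounts: pp0:1 pp1:1 pp2:1 pp3:2 pp4:1
Op 7: read(P0, v0) -> 34. No state change.
Op 8: read(P0, v0) -> 34. No state change.
P0: v1 -> pp2 = 101
P1: v1 -> pp1 = 40
P2: v1 -> pp4 = 134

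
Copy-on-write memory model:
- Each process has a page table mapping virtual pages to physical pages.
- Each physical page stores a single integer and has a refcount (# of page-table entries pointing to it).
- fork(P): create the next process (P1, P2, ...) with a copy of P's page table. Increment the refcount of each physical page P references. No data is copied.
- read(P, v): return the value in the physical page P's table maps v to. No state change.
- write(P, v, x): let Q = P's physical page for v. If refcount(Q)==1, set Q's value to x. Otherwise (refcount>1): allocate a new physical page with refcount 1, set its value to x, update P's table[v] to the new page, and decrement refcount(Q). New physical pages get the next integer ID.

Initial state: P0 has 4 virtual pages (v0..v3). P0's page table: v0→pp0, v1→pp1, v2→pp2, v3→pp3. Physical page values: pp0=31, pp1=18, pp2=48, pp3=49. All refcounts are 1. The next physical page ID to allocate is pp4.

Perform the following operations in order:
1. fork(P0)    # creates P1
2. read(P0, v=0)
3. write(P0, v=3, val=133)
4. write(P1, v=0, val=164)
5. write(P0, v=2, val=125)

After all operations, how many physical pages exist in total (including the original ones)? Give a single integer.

Op 1: fork(P0) -> P1. 4 ppages; refcounts: pp0:2 pp1:2 pp2:2 pp3:2
Op 2: read(P0, v0) -> 31. No state change.
Op 3: write(P0, v3, 133). refcount(pp3)=2>1 -> COPY to pp4. 5 ppages; refcounts: pp0:2 pp1:2 pp2:2 pp3:1 pp4:1
Op 4: write(P1, v0, 164). refcount(pp0)=2>1 -> COPY to pp5. 6 ppages; refcounts: pp0:1 pp1:2 pp2:2 pp3:1 pp4:1 pp5:1
Op 5: write(P0, v2, 125). refcount(pp2)=2>1 -> COPY to pp6. 7 ppages; refcounts: pp0:1 pp1:2 pp2:1 pp3:1 pp4:1 pp5:1 pp6:1

Answer: 7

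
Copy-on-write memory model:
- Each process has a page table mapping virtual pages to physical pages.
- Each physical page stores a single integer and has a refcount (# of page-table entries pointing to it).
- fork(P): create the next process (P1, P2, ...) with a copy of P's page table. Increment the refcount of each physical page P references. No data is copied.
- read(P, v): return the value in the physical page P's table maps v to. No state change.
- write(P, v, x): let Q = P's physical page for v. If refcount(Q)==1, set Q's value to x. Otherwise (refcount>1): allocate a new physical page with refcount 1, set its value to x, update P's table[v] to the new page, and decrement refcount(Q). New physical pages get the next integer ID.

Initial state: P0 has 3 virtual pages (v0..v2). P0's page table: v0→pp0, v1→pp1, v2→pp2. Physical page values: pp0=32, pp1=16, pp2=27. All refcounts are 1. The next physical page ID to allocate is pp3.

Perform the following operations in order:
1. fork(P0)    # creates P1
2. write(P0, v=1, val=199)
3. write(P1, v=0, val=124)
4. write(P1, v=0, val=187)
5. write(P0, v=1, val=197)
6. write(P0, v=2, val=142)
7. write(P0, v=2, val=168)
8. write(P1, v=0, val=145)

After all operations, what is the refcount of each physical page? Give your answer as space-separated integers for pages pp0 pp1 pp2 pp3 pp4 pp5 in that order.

Answer: 1 1 1 1 1 1

Derivation:
Op 1: fork(P0) -> P1. 3 ppages; refcounts: pp0:2 pp1:2 pp2:2
Op 2: write(P0, v1, 199). refcount(pp1)=2>1 -> COPY to pp3. 4 ppages; refcounts: pp0:2 pp1:1 pp2:2 pp3:1
Op 3: write(P1, v0, 124). refcount(pp0)=2>1 -> COPY to pp4. 5 ppages; refcounts: pp0:1 pp1:1 pp2:2 pp3:1 pp4:1
Op 4: write(P1, v0, 187). refcount(pp4)=1 -> write in place. 5 ppages; refcounts: pp0:1 pp1:1 pp2:2 pp3:1 pp4:1
Op 5: write(P0, v1, 197). refcount(pp3)=1 -> write in place. 5 ppages; refcounts: pp0:1 pp1:1 pp2:2 pp3:1 pp4:1
Op 6: write(P0, v2, 142). refcount(pp2)=2>1 -> COPY to pp5. 6 ppages; refcounts: pp0:1 pp1:1 pp2:1 pp3:1 pp4:1 pp5:1
Op 7: write(P0, v2, 168). refcount(pp5)=1 -> write in place. 6 ppages; refcounts: pp0:1 pp1:1 pp2:1 pp3:1 pp4:1 pp5:1
Op 8: write(P1, v0, 145). refcount(pp4)=1 -> write in place. 6 ppages; refcounts: pp0:1 pp1:1 pp2:1 pp3:1 pp4:1 pp5:1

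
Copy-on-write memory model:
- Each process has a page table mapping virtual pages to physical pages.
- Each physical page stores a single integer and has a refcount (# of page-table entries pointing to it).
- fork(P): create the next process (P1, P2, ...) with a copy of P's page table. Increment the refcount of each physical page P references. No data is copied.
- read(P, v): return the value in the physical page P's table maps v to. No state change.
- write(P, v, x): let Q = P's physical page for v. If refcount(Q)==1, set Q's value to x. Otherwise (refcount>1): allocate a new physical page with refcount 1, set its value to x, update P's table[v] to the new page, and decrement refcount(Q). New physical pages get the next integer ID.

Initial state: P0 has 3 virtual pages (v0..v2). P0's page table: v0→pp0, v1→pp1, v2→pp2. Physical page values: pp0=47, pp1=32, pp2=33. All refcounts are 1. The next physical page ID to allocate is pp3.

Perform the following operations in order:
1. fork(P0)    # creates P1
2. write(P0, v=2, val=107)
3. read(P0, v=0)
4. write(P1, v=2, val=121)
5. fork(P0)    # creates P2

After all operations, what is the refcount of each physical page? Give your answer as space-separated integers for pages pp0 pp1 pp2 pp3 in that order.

Op 1: fork(P0) -> P1. 3 ppages; refcounts: pp0:2 pp1:2 pp2:2
Op 2: write(P0, v2, 107). refcount(pp2)=2>1 -> COPY to pp3. 4 ppages; refcounts: pp0:2 pp1:2 pp2:1 pp3:1
Op 3: read(P0, v0) -> 47. No state change.
Op 4: write(P1, v2, 121). refcount(pp2)=1 -> write in place. 4 ppages; refcounts: pp0:2 pp1:2 pp2:1 pp3:1
Op 5: fork(P0) -> P2. 4 ppages; refcounts: pp0:3 pp1:3 pp2:1 pp3:2

Answer: 3 3 1 2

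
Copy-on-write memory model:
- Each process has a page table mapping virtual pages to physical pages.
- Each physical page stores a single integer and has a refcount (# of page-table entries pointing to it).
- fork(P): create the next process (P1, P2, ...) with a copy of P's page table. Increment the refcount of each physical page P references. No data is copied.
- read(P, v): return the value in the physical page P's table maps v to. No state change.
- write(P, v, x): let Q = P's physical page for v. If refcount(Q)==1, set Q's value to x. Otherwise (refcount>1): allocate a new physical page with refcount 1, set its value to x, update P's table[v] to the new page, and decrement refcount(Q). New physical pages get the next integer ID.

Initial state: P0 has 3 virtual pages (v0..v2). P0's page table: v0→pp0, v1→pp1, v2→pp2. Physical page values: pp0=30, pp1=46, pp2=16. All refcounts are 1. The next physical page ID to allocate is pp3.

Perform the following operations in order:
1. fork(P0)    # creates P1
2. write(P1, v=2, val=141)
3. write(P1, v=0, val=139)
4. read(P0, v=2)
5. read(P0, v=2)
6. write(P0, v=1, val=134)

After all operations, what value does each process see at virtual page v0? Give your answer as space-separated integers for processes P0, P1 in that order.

Op 1: fork(P0) -> P1. 3 ppages; refcounts: pp0:2 pp1:2 pp2:2
Op 2: write(P1, v2, 141). refcount(pp2)=2>1 -> COPY to pp3. 4 ppages; refcounts: pp0:2 pp1:2 pp2:1 pp3:1
Op 3: write(P1, v0, 139). refcount(pp0)=2>1 -> COPY to pp4. 5 ppages; refcounts: pp0:1 pp1:2 pp2:1 pp3:1 pp4:1
Op 4: read(P0, v2) -> 16. No state change.
Op 5: read(P0, v2) -> 16. No state change.
Op 6: write(P0, v1, 134). refcount(pp1)=2>1 -> COPY to pp5. 6 ppages; refcounts: pp0:1 pp1:1 pp2:1 pp3:1 pp4:1 pp5:1
P0: v0 -> pp0 = 30
P1: v0 -> pp4 = 139

Answer: 30 139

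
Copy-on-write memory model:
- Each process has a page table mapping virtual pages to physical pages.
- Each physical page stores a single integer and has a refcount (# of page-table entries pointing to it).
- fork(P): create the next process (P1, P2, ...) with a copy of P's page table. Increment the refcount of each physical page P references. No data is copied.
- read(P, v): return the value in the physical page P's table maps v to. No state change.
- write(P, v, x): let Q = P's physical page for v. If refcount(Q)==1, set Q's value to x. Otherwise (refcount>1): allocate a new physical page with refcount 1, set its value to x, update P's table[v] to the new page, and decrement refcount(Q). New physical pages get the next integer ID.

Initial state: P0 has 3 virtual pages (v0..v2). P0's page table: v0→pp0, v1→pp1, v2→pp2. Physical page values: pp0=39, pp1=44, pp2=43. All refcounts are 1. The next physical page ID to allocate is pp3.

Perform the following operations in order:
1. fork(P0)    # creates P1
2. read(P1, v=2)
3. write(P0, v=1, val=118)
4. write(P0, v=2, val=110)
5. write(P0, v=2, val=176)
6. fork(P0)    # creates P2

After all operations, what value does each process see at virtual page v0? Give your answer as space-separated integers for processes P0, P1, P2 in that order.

Answer: 39 39 39

Derivation:
Op 1: fork(P0) -> P1. 3 ppages; refcounts: pp0:2 pp1:2 pp2:2
Op 2: read(P1, v2) -> 43. No state change.
Op 3: write(P0, v1, 118). refcount(pp1)=2>1 -> COPY to pp3. 4 ppages; refcounts: pp0:2 pp1:1 pp2:2 pp3:1
Op 4: write(P0, v2, 110). refcount(pp2)=2>1 -> COPY to pp4. 5 ppages; refcounts: pp0:2 pp1:1 pp2:1 pp3:1 pp4:1
Op 5: write(P0, v2, 176). refcount(pp4)=1 -> write in place. 5 ppages; refcounts: pp0:2 pp1:1 pp2:1 pp3:1 pp4:1
Op 6: fork(P0) -> P2. 5 ppages; refcounts: pp0:3 pp1:1 pp2:1 pp3:2 pp4:2
P0: v0 -> pp0 = 39
P1: v0 -> pp0 = 39
P2: v0 -> pp0 = 39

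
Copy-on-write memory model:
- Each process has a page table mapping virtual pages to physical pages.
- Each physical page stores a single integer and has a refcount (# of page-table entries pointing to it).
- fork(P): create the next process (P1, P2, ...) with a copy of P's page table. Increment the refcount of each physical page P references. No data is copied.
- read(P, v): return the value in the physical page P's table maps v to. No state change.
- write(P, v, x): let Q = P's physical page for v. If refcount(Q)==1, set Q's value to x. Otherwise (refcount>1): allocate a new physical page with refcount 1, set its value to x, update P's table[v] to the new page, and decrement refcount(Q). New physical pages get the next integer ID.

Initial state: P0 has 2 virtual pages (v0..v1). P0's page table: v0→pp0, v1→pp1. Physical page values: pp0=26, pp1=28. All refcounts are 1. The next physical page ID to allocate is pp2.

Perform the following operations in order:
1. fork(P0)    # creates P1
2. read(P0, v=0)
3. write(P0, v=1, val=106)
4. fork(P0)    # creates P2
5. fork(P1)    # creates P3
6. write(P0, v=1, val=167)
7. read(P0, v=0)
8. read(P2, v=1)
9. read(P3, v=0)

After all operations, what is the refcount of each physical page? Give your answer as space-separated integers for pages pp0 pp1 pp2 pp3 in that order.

Answer: 4 2 1 1

Derivation:
Op 1: fork(P0) -> P1. 2 ppages; refcounts: pp0:2 pp1:2
Op 2: read(P0, v0) -> 26. No state change.
Op 3: write(P0, v1, 106). refcount(pp1)=2>1 -> COPY to pp2. 3 ppages; refcounts: pp0:2 pp1:1 pp2:1
Op 4: fork(P0) -> P2. 3 ppages; refcounts: pp0:3 pp1:1 pp2:2
Op 5: fork(P1) -> P3. 3 ppages; refcounts: pp0:4 pp1:2 pp2:2
Op 6: write(P0, v1, 167). refcount(pp2)=2>1 -> COPY to pp3. 4 ppages; refcounts: pp0:4 pp1:2 pp2:1 pp3:1
Op 7: read(P0, v0) -> 26. No state change.
Op 8: read(P2, v1) -> 106. No state change.
Op 9: read(P3, v0) -> 26. No state change.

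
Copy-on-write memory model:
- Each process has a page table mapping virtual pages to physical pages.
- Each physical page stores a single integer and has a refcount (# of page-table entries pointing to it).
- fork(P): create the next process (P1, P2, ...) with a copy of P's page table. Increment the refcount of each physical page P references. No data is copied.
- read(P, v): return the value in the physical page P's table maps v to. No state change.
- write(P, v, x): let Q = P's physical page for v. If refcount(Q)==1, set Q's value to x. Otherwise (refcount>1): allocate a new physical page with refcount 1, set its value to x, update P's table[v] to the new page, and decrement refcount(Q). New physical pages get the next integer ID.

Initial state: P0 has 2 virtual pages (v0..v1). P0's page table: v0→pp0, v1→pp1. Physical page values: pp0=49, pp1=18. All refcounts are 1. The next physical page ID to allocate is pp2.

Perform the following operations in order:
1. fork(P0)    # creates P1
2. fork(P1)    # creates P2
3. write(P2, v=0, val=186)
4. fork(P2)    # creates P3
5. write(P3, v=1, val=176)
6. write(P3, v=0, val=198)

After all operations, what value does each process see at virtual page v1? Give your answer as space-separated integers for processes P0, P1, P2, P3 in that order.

Answer: 18 18 18 176

Derivation:
Op 1: fork(P0) -> P1. 2 ppages; refcounts: pp0:2 pp1:2
Op 2: fork(P1) -> P2. 2 ppages; refcounts: pp0:3 pp1:3
Op 3: write(P2, v0, 186). refcount(pp0)=3>1 -> COPY to pp2. 3 ppages; refcounts: pp0:2 pp1:3 pp2:1
Op 4: fork(P2) -> P3. 3 ppages; refcounts: pp0:2 pp1:4 pp2:2
Op 5: write(P3, v1, 176). refcount(pp1)=4>1 -> COPY to pp3. 4 ppages; refcounts: pp0:2 pp1:3 pp2:2 pp3:1
Op 6: write(P3, v0, 198). refcount(pp2)=2>1 -> COPY to pp4. 5 ppages; refcounts: pp0:2 pp1:3 pp2:1 pp3:1 pp4:1
P0: v1 -> pp1 = 18
P1: v1 -> pp1 = 18
P2: v1 -> pp1 = 18
P3: v1 -> pp3 = 176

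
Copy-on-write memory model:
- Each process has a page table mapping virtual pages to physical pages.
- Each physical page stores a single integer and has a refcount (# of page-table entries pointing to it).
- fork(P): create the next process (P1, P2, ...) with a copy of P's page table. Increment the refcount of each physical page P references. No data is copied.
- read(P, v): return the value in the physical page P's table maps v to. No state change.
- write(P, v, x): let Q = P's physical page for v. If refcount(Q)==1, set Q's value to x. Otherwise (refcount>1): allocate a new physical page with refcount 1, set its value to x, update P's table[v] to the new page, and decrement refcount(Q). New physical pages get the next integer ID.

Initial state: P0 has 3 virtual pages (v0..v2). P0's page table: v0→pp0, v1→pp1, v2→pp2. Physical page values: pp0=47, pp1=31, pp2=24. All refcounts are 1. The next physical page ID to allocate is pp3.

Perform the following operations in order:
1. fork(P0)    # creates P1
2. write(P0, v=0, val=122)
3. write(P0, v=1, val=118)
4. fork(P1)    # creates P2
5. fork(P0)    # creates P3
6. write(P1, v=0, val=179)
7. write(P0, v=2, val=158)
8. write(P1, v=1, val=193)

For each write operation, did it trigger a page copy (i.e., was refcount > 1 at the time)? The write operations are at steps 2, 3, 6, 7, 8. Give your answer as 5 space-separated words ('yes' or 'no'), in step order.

Op 1: fork(P0) -> P1. 3 ppages; refcounts: pp0:2 pp1:2 pp2:2
Op 2: write(P0, v0, 122). refcount(pp0)=2>1 -> COPY to pp3. 4 ppages; refcounts: pp0:1 pp1:2 pp2:2 pp3:1
Op 3: write(P0, v1, 118). refcount(pp1)=2>1 -> COPY to pp4. 5 ppages; refcounts: pp0:1 pp1:1 pp2:2 pp3:1 pp4:1
Op 4: fork(P1) -> P2. 5 ppages; refcounts: pp0:2 pp1:2 pp2:3 pp3:1 pp4:1
Op 5: fork(P0) -> P3. 5 ppages; refcounts: pp0:2 pp1:2 pp2:4 pp3:2 pp4:2
Op 6: write(P1, v0, 179). refcount(pp0)=2>1 -> COPY to pp5. 6 ppages; refcounts: pp0:1 pp1:2 pp2:4 pp3:2 pp4:2 pp5:1
Op 7: write(P0, v2, 158). refcount(pp2)=4>1 -> COPY to pp6. 7 ppages; refcounts: pp0:1 pp1:2 pp2:3 pp3:2 pp4:2 pp5:1 pp6:1
Op 8: write(P1, v1, 193). refcount(pp1)=2>1 -> COPY to pp7. 8 ppages; refcounts: pp0:1 pp1:1 pp2:3 pp3:2 pp4:2 pp5:1 pp6:1 pp7:1

yes yes yes yes yes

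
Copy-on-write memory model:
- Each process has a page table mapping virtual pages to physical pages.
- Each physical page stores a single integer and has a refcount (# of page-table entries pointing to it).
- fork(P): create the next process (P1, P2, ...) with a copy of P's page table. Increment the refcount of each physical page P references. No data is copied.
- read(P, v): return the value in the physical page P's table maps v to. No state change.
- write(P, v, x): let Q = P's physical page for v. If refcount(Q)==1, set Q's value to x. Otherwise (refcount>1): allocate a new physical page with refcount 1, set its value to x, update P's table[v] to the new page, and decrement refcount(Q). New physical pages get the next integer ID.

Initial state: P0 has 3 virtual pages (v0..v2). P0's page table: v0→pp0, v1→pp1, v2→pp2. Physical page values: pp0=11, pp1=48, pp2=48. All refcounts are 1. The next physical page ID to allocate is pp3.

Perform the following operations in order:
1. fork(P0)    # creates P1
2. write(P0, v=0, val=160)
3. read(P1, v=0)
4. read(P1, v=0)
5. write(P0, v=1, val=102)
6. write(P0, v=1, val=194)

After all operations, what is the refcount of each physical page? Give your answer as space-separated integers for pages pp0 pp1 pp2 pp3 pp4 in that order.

Answer: 1 1 2 1 1

Derivation:
Op 1: fork(P0) -> P1. 3 ppages; refcounts: pp0:2 pp1:2 pp2:2
Op 2: write(P0, v0, 160). refcount(pp0)=2>1 -> COPY to pp3. 4 ppages; refcounts: pp0:1 pp1:2 pp2:2 pp3:1
Op 3: read(P1, v0) -> 11. No state change.
Op 4: read(P1, v0) -> 11. No state change.
Op 5: write(P0, v1, 102). refcount(pp1)=2>1 -> COPY to pp4. 5 ppages; refcounts: pp0:1 pp1:1 pp2:2 pp3:1 pp4:1
Op 6: write(P0, v1, 194). refcount(pp4)=1 -> write in place. 5 ppages; refcounts: pp0:1 pp1:1 pp2:2 pp3:1 pp4:1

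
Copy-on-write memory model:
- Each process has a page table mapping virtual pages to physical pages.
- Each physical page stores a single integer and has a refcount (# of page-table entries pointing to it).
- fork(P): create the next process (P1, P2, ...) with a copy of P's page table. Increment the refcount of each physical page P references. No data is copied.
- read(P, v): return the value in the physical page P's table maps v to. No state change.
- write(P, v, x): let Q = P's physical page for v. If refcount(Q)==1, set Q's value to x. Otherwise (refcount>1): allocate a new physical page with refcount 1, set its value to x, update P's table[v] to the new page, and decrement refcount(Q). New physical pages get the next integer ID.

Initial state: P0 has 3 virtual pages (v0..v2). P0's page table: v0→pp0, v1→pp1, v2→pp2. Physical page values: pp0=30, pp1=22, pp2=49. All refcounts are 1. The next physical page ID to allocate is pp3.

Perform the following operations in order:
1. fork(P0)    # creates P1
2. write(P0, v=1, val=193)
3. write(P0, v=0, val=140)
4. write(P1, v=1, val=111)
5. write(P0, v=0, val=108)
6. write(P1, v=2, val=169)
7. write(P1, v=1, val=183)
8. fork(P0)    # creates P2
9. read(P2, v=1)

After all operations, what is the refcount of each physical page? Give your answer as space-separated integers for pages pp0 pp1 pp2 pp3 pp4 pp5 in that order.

Answer: 1 1 2 2 2 1

Derivation:
Op 1: fork(P0) -> P1. 3 ppages; refcounts: pp0:2 pp1:2 pp2:2
Op 2: write(P0, v1, 193). refcount(pp1)=2>1 -> COPY to pp3. 4 ppages; refcounts: pp0:2 pp1:1 pp2:2 pp3:1
Op 3: write(P0, v0, 140). refcount(pp0)=2>1 -> COPY to pp4. 5 ppages; refcounts: pp0:1 pp1:1 pp2:2 pp3:1 pp4:1
Op 4: write(P1, v1, 111). refcount(pp1)=1 -> write in place. 5 ppages; refcounts: pp0:1 pp1:1 pp2:2 pp3:1 pp4:1
Op 5: write(P0, v0, 108). refcount(pp4)=1 -> write in place. 5 ppages; refcounts: pp0:1 pp1:1 pp2:2 pp3:1 pp4:1
Op 6: write(P1, v2, 169). refcount(pp2)=2>1 -> COPY to pp5. 6 ppages; refcounts: pp0:1 pp1:1 pp2:1 pp3:1 pp4:1 pp5:1
Op 7: write(P1, v1, 183). refcount(pp1)=1 -> write in place. 6 ppages; refcounts: pp0:1 pp1:1 pp2:1 pp3:1 pp4:1 pp5:1
Op 8: fork(P0) -> P2. 6 ppages; refcounts: pp0:1 pp1:1 pp2:2 pp3:2 pp4:2 pp5:1
Op 9: read(P2, v1) -> 193. No state change.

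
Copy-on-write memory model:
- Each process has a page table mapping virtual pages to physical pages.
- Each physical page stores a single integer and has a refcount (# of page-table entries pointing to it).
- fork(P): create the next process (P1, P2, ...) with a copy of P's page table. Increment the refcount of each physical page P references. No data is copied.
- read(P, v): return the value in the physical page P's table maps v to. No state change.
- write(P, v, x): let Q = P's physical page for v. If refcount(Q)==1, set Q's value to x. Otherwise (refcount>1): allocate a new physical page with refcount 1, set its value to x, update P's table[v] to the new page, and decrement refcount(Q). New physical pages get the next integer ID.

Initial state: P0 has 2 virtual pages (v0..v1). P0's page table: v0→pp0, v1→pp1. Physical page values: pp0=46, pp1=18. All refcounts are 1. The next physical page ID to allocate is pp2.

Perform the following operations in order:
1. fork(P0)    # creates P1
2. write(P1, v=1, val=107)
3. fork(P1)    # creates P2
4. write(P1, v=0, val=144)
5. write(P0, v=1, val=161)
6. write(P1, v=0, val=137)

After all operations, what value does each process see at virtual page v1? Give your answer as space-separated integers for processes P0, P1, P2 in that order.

Answer: 161 107 107

Derivation:
Op 1: fork(P0) -> P1. 2 ppages; refcounts: pp0:2 pp1:2
Op 2: write(P1, v1, 107). refcount(pp1)=2>1 -> COPY to pp2. 3 ppages; refcounts: pp0:2 pp1:1 pp2:1
Op 3: fork(P1) -> P2. 3 ppages; refcounts: pp0:3 pp1:1 pp2:2
Op 4: write(P1, v0, 144). refcount(pp0)=3>1 -> COPY to pp3. 4 ppages; refcounts: pp0:2 pp1:1 pp2:2 pp3:1
Op 5: write(P0, v1, 161). refcount(pp1)=1 -> write in place. 4 ppages; refcounts: pp0:2 pp1:1 pp2:2 pp3:1
Op 6: write(P1, v0, 137). refcount(pp3)=1 -> write in place. 4 ppages; refcounts: pp0:2 pp1:1 pp2:2 pp3:1
P0: v1 -> pp1 = 161
P1: v1 -> pp2 = 107
P2: v1 -> pp2 = 107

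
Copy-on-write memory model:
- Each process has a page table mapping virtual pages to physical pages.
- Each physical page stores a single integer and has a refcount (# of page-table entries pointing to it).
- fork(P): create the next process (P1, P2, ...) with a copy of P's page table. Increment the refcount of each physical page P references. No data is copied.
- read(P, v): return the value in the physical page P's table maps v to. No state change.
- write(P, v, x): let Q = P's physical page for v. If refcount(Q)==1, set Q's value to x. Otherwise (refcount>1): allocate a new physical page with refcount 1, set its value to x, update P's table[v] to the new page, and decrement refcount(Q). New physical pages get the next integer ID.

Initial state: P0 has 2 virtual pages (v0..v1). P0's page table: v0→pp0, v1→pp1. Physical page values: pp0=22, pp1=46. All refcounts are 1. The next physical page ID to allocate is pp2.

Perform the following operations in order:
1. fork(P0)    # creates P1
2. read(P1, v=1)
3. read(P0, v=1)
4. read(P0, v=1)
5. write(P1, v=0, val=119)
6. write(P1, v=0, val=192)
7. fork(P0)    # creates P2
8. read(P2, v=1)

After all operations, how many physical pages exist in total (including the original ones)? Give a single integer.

Op 1: fork(P0) -> P1. 2 ppages; refcounts: pp0:2 pp1:2
Op 2: read(P1, v1) -> 46. No state change.
Op 3: read(P0, v1) -> 46. No state change.
Op 4: read(P0, v1) -> 46. No state change.
Op 5: write(P1, v0, 119). refcount(pp0)=2>1 -> COPY to pp2. 3 ppages; refcounts: pp0:1 pp1:2 pp2:1
Op 6: write(P1, v0, 192). refcount(pp2)=1 -> write in place. 3 ppages; refcounts: pp0:1 pp1:2 pp2:1
Op 7: fork(P0) -> P2. 3 ppages; refcounts: pp0:2 pp1:3 pp2:1
Op 8: read(P2, v1) -> 46. No state change.

Answer: 3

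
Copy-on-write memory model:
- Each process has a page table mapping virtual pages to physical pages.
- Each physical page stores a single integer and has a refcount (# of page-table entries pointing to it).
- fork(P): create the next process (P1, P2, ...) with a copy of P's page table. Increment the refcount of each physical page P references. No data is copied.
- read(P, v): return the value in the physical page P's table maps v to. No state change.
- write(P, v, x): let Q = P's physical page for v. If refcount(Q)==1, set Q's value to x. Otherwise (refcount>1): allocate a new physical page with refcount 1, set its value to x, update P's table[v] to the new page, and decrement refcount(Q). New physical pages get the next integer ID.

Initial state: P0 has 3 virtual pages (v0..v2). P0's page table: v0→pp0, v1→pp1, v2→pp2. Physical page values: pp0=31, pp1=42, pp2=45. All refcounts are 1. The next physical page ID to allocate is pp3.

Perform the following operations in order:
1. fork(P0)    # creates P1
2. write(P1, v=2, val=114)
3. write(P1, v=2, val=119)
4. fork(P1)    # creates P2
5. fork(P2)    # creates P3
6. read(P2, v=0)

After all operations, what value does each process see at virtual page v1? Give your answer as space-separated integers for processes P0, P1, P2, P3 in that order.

Answer: 42 42 42 42

Derivation:
Op 1: fork(P0) -> P1. 3 ppages; refcounts: pp0:2 pp1:2 pp2:2
Op 2: write(P1, v2, 114). refcount(pp2)=2>1 -> COPY to pp3. 4 ppages; refcounts: pp0:2 pp1:2 pp2:1 pp3:1
Op 3: write(P1, v2, 119). refcount(pp3)=1 -> write in place. 4 ppages; refcounts: pp0:2 pp1:2 pp2:1 pp3:1
Op 4: fork(P1) -> P2. 4 ppages; refcounts: pp0:3 pp1:3 pp2:1 pp3:2
Op 5: fork(P2) -> P3. 4 ppages; refcounts: pp0:4 pp1:4 pp2:1 pp3:3
Op 6: read(P2, v0) -> 31. No state change.
P0: v1 -> pp1 = 42
P1: v1 -> pp1 = 42
P2: v1 -> pp1 = 42
P3: v1 -> pp1 = 42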